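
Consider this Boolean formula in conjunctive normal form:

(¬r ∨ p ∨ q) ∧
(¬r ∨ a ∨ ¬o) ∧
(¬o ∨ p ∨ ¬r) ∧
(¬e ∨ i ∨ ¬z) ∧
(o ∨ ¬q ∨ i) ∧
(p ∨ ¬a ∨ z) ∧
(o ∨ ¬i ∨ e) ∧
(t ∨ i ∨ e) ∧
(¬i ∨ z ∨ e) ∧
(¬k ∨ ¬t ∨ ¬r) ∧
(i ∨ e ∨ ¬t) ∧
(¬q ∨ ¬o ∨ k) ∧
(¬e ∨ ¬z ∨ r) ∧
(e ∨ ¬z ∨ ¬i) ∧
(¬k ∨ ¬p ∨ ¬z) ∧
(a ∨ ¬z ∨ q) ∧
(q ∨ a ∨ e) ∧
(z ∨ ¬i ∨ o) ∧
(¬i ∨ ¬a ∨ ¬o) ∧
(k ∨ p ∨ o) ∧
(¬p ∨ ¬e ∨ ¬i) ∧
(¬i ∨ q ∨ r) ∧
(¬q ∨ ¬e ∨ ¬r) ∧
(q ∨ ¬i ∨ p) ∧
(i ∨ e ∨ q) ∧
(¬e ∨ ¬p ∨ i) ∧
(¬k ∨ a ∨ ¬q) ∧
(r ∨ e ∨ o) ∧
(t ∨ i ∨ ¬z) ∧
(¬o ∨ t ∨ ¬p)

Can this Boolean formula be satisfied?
Yes

Yes, the formula is satisfiable.

One satisfying assignment is: p=False, z=False, q=False, a=False, i=False, r=False, k=False, o=True, t=False, e=True

Verification: With this assignment, all 30 clauses evaluate to true.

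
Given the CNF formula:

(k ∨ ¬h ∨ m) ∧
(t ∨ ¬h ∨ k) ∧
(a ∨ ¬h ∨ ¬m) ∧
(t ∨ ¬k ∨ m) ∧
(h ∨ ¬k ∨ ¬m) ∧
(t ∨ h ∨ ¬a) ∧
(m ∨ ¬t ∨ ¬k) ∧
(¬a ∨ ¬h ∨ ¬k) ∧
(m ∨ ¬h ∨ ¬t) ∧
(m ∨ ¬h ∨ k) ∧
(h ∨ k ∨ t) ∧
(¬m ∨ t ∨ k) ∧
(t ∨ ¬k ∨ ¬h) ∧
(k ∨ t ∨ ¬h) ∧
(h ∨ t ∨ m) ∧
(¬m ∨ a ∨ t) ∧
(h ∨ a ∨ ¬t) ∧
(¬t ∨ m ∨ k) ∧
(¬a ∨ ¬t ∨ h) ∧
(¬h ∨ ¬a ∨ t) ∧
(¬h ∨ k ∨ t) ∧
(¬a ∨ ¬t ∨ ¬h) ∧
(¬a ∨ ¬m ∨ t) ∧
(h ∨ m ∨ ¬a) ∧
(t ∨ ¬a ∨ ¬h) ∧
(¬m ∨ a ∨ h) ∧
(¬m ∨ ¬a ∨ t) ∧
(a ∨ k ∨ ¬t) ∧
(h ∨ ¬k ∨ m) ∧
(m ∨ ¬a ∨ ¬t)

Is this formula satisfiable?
No

No, the formula is not satisfiable.

No assignment of truth values to the variables can make all 30 clauses true simultaneously.

The formula is UNSAT (unsatisfiable).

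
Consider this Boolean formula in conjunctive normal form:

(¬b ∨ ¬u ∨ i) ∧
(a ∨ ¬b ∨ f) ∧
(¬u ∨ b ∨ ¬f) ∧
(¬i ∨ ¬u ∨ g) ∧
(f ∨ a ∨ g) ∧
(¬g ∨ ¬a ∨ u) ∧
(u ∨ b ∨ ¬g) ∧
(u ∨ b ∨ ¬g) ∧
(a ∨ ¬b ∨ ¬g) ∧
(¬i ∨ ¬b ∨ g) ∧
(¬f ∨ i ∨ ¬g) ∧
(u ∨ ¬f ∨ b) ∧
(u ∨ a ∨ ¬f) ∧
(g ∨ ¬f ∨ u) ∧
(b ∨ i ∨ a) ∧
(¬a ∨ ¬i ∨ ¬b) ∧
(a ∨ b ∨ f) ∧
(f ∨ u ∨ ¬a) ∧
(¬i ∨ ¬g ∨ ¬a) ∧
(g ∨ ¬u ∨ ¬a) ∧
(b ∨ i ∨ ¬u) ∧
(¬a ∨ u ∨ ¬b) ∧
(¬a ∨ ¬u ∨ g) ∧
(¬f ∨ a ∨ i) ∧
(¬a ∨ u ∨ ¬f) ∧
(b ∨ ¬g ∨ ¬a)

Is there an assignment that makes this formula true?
No

No, the formula is not satisfiable.

No assignment of truth values to the variables can make all 26 clauses true simultaneously.

The formula is UNSAT (unsatisfiable).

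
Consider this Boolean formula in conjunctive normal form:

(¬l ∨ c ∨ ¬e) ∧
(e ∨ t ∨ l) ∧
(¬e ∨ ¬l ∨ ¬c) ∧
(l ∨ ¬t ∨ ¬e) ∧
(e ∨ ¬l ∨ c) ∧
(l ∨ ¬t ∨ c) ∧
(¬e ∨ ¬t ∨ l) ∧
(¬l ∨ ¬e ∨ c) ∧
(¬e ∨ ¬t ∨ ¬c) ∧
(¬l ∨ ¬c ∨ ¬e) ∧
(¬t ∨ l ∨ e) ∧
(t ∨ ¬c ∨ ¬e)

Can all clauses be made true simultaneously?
Yes

Yes, the formula is satisfiable.

One satisfying assignment is: c=False, t=False, e=True, l=False

Verification: With this assignment, all 12 clauses evaluate to true.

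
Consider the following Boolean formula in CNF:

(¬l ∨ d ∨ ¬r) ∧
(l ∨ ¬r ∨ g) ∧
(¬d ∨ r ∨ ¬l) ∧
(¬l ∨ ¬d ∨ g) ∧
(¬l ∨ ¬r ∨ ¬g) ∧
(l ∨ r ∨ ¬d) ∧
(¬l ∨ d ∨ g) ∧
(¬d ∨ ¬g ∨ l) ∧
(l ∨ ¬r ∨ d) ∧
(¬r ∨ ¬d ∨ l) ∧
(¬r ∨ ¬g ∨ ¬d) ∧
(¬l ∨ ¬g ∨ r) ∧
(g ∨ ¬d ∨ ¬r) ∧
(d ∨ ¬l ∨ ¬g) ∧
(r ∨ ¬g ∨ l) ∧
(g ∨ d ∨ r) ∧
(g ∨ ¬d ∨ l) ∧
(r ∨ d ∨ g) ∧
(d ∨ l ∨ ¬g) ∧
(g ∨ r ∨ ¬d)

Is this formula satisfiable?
No

No, the formula is not satisfiable.

No assignment of truth values to the variables can make all 20 clauses true simultaneously.

The formula is UNSAT (unsatisfiable).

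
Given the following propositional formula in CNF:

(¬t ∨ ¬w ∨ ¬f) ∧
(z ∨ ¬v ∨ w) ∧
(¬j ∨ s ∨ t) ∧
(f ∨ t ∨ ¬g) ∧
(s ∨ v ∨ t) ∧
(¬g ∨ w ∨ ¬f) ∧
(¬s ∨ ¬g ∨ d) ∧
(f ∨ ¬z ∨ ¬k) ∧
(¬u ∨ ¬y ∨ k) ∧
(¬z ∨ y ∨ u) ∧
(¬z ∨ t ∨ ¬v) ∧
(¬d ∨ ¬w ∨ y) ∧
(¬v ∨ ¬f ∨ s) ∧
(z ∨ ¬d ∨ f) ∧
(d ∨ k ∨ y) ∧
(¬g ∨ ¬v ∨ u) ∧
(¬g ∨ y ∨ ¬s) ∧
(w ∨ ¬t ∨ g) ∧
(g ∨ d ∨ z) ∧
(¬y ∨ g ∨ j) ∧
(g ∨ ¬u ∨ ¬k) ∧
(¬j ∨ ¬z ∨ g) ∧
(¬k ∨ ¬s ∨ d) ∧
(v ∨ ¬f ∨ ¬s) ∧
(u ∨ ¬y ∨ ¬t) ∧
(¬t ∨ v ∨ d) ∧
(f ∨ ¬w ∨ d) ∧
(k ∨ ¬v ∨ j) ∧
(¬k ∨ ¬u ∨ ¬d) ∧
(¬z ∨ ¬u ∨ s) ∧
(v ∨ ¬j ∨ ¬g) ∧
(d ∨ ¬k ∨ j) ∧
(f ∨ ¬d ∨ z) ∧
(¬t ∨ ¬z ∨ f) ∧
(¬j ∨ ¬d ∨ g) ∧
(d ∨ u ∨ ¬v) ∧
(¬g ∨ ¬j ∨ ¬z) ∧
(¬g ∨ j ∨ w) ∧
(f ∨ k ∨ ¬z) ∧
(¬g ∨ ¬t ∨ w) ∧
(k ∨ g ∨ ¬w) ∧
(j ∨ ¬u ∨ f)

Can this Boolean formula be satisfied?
No

No, the formula is not satisfiable.

No assignment of truth values to the variables can make all 42 clauses true simultaneously.

The formula is UNSAT (unsatisfiable).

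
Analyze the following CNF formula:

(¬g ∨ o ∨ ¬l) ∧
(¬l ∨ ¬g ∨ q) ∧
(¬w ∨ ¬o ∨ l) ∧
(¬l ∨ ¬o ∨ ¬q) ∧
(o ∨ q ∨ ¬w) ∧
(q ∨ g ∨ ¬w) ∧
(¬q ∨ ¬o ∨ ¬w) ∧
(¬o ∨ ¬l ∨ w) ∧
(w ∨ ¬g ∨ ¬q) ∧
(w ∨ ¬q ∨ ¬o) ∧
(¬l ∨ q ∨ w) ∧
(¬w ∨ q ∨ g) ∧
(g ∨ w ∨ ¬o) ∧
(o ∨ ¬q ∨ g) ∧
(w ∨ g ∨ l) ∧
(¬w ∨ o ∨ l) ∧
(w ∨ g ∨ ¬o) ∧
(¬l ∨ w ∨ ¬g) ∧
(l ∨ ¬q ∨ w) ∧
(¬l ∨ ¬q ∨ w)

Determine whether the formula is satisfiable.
Yes

Yes, the formula is satisfiable.

One satisfying assignment is: l=False, o=False, g=True, q=False, w=False

Verification: With this assignment, all 20 clauses evaluate to true.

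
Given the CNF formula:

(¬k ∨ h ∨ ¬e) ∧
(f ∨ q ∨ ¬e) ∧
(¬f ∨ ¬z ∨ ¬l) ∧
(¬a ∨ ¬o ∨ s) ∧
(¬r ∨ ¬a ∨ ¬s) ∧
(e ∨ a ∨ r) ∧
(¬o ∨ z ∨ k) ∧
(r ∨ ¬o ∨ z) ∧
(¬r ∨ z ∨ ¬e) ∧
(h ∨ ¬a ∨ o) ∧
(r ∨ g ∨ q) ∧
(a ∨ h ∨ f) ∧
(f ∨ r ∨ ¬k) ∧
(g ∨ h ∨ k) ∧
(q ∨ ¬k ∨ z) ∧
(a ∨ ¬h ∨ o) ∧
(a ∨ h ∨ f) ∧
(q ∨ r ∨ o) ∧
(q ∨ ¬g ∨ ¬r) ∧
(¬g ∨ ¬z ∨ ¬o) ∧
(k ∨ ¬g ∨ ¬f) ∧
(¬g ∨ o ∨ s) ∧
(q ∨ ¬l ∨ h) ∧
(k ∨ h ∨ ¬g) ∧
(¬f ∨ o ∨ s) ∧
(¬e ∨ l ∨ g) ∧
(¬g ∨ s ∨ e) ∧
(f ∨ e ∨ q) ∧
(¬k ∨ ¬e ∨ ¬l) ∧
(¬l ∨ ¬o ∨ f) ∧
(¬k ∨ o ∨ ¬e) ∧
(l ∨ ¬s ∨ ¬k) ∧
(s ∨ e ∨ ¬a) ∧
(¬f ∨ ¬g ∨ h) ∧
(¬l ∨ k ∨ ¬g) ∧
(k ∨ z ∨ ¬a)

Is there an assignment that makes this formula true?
Yes

Yes, the formula is satisfiable.

One satisfying assignment is: q=True, f=False, s=False, l=True, h=True, g=False, z=True, r=False, a=True, e=True, k=False, o=False

Verification: With this assignment, all 36 clauses evaluate to true.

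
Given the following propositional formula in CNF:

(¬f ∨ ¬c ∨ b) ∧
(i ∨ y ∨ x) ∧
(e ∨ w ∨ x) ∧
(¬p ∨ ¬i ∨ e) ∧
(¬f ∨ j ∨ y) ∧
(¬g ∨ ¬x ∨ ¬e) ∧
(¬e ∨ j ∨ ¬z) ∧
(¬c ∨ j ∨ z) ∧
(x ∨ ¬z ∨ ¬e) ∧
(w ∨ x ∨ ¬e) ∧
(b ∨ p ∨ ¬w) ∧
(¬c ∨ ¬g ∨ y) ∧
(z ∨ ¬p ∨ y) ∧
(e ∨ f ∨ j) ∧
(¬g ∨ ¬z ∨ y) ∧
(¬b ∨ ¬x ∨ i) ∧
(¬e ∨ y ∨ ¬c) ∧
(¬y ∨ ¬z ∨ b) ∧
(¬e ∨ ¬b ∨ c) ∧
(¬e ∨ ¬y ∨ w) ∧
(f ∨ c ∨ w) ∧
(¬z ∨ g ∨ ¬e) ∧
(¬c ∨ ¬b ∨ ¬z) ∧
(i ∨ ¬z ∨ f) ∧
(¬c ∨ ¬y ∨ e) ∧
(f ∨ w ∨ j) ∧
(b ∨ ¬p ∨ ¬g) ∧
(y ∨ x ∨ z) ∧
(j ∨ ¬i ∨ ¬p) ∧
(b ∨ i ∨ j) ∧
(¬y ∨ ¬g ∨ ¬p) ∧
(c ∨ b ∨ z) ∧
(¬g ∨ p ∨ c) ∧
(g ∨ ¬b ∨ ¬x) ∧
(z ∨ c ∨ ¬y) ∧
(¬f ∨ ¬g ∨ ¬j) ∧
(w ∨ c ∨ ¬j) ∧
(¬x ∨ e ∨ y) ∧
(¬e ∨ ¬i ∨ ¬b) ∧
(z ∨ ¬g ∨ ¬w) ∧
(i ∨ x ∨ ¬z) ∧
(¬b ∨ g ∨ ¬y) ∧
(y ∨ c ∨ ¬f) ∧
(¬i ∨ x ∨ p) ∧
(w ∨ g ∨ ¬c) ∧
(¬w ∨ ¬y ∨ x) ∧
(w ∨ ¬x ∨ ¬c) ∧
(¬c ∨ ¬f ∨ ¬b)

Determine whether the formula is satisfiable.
Yes

Yes, the formula is satisfiable.

One satisfying assignment is: e=True, g=False, c=True, f=False, i=False, b=False, y=True, z=False, x=True, w=True, p=True, j=True

Verification: With this assignment, all 48 clauses evaluate to true.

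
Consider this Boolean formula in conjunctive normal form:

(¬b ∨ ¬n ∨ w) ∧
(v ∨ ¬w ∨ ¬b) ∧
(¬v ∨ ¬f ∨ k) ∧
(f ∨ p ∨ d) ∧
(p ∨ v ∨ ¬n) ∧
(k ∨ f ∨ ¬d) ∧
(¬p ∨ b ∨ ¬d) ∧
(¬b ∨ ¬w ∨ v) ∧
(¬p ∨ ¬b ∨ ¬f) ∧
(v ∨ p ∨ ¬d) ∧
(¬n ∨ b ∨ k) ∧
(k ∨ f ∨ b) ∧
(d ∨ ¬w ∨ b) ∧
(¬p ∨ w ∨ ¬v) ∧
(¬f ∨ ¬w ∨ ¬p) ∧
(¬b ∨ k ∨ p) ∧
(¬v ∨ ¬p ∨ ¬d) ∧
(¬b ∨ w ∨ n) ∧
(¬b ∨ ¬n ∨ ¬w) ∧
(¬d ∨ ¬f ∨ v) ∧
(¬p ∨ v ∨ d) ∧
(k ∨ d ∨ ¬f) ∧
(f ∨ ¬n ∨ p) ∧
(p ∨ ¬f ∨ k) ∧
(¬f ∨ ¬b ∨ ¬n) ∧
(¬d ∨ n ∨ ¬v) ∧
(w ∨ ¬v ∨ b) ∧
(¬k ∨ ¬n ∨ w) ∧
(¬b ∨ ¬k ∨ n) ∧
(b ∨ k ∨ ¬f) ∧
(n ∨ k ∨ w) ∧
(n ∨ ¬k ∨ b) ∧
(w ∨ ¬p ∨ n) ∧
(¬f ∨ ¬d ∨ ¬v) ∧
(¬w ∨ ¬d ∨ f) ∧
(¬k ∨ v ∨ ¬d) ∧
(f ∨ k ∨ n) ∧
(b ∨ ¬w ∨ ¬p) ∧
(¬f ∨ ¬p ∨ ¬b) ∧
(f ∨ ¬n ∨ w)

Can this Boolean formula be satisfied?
No

No, the formula is not satisfiable.

No assignment of truth values to the variables can make all 40 clauses true simultaneously.

The formula is UNSAT (unsatisfiable).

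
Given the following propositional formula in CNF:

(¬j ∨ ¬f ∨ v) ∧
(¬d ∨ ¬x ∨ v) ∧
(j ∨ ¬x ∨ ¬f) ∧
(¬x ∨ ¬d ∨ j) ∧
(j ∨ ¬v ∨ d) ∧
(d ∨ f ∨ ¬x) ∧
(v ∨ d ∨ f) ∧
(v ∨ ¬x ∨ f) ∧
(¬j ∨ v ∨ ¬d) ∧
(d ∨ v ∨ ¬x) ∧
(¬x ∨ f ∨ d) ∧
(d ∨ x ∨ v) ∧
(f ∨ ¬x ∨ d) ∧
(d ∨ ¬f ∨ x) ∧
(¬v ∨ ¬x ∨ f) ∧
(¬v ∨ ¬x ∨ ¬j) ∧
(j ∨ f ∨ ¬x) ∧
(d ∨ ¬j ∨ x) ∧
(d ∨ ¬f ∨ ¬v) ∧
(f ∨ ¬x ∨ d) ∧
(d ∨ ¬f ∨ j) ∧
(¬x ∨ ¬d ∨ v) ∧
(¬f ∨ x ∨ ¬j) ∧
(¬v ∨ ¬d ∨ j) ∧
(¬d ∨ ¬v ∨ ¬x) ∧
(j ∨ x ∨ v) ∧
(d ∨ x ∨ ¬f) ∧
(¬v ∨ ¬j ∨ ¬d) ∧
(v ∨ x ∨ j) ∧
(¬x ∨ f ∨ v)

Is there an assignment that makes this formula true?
No

No, the formula is not satisfiable.

No assignment of truth values to the variables can make all 30 clauses true simultaneously.

The formula is UNSAT (unsatisfiable).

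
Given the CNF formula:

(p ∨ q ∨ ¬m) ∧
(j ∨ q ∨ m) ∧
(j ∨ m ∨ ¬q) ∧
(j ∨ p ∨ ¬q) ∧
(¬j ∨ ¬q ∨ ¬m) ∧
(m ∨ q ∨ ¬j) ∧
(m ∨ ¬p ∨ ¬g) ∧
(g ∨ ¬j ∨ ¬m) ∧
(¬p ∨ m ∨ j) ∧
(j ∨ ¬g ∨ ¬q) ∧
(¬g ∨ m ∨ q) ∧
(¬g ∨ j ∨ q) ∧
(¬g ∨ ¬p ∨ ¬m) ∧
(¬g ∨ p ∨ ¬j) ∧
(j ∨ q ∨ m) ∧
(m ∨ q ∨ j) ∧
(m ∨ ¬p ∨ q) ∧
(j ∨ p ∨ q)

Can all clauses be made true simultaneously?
Yes

Yes, the formula is satisfiable.

One satisfying assignment is: q=True, m=False, g=False, p=False, j=True

Verification: With this assignment, all 18 clauses evaluate to true.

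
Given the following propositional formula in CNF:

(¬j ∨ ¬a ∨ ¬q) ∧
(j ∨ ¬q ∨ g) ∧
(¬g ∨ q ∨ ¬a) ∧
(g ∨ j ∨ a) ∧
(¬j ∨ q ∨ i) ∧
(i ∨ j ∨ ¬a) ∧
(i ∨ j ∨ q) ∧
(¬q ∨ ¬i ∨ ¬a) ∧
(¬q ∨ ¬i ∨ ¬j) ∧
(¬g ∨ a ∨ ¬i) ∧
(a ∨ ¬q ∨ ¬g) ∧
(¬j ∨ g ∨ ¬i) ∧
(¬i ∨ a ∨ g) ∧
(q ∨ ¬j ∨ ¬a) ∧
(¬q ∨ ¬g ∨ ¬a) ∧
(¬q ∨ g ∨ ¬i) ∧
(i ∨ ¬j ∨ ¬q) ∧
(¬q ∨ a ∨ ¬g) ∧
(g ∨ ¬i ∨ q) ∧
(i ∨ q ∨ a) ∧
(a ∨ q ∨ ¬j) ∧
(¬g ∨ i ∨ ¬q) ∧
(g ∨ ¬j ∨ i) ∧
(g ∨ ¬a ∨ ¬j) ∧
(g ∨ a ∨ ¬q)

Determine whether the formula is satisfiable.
No

No, the formula is not satisfiable.

No assignment of truth values to the variables can make all 25 clauses true simultaneously.

The formula is UNSAT (unsatisfiable).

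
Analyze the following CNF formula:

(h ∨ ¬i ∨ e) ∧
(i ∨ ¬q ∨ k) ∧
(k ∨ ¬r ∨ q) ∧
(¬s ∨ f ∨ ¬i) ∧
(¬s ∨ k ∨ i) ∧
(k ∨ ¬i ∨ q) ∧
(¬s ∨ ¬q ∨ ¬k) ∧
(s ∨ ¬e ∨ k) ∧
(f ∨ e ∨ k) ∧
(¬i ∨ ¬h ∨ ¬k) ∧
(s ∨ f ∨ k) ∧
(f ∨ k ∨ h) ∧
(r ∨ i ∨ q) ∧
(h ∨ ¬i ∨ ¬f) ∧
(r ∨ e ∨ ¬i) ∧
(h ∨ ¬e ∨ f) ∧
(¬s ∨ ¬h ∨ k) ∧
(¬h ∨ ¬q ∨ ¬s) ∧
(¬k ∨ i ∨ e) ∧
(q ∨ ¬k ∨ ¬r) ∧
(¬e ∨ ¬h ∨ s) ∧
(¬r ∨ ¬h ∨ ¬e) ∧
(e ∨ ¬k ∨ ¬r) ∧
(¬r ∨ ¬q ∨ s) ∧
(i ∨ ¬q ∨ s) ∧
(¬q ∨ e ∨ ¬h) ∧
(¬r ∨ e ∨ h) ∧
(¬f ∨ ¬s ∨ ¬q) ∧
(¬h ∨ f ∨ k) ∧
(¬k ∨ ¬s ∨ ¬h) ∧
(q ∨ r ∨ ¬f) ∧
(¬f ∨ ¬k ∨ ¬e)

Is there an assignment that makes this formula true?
No

No, the formula is not satisfiable.

No assignment of truth values to the variables can make all 32 clauses true simultaneously.

The formula is UNSAT (unsatisfiable).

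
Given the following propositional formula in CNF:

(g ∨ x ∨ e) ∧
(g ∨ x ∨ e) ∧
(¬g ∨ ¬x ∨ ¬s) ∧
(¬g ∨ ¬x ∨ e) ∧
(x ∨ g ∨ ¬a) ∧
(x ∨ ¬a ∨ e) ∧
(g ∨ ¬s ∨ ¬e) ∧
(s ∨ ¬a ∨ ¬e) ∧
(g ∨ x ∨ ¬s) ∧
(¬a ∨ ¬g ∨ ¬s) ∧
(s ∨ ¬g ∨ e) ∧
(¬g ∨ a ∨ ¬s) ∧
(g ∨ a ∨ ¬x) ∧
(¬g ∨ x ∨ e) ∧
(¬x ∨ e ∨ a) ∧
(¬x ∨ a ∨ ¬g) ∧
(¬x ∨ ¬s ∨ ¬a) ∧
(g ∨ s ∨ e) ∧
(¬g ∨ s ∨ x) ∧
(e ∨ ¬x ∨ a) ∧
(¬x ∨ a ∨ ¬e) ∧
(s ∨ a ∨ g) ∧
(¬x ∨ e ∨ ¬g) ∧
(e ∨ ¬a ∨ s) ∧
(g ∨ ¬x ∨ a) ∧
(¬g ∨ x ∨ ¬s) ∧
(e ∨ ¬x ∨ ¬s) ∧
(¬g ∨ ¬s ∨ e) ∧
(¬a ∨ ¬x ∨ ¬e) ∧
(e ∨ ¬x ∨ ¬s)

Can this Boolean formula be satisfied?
No

No, the formula is not satisfiable.

No assignment of truth values to the variables can make all 30 clauses true simultaneously.

The formula is UNSAT (unsatisfiable).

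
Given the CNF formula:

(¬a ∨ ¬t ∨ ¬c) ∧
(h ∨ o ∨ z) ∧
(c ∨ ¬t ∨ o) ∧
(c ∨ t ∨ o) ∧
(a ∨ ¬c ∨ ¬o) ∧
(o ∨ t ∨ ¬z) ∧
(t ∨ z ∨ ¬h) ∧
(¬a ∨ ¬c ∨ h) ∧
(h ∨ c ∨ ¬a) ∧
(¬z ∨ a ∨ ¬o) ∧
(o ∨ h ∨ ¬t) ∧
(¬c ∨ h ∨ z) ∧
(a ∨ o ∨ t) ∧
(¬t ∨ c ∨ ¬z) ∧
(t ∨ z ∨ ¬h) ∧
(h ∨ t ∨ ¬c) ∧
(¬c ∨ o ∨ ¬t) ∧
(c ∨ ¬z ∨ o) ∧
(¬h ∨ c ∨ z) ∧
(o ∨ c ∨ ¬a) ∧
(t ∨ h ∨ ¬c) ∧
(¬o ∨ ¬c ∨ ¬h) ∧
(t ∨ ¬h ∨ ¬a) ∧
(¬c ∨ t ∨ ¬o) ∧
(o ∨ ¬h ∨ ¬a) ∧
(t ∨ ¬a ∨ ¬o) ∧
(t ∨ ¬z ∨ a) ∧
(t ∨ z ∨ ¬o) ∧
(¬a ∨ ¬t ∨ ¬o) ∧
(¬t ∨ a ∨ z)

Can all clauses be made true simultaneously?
No

No, the formula is not satisfiable.

No assignment of truth values to the variables can make all 30 clauses true simultaneously.

The formula is UNSAT (unsatisfiable).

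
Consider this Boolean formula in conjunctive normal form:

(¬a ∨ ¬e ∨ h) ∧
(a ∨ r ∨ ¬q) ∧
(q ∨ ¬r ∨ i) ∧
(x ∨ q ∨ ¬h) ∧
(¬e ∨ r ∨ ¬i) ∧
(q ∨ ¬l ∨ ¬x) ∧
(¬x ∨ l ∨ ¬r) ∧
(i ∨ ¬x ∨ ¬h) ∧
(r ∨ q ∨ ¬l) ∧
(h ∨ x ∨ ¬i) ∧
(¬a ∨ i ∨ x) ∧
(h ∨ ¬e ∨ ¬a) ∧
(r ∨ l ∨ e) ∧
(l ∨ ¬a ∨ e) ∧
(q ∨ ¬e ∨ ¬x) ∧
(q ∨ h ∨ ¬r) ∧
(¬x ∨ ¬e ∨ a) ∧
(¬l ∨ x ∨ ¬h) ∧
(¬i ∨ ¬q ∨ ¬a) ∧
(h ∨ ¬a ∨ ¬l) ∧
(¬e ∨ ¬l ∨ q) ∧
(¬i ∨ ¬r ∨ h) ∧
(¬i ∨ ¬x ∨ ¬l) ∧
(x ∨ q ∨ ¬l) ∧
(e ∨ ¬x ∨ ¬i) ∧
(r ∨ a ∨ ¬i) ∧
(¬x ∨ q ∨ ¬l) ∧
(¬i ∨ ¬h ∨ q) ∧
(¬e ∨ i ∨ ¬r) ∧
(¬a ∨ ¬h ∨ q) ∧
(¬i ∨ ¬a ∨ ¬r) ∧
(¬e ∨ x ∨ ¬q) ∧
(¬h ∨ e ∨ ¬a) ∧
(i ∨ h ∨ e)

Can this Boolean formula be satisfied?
Yes

Yes, the formula is satisfiable.

One satisfying assignment is: a=False, r=False, e=True, l=False, x=False, q=False, i=False, h=False

Verification: With this assignment, all 34 clauses evaluate to true.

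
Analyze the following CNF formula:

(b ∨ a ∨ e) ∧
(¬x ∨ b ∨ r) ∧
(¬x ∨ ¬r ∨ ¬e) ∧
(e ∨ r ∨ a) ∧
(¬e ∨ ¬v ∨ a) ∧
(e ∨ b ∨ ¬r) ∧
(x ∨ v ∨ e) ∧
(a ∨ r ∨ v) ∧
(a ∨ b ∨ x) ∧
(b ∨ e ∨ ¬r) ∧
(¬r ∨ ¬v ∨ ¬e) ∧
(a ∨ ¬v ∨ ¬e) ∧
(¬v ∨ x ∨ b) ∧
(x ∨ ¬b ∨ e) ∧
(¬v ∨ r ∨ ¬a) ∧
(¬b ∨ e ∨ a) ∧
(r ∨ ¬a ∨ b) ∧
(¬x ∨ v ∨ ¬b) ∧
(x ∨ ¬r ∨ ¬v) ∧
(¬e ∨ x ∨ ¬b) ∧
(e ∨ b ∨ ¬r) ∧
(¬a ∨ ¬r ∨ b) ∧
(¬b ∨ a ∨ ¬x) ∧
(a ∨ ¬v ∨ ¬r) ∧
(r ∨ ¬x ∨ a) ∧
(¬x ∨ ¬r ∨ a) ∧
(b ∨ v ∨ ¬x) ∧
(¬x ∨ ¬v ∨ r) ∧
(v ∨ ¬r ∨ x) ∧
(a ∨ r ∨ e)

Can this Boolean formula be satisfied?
Yes

Yes, the formula is satisfiable.

One satisfying assignment is: e=False, r=True, v=True, b=True, a=True, x=True

Verification: With this assignment, all 30 clauses evaluate to true.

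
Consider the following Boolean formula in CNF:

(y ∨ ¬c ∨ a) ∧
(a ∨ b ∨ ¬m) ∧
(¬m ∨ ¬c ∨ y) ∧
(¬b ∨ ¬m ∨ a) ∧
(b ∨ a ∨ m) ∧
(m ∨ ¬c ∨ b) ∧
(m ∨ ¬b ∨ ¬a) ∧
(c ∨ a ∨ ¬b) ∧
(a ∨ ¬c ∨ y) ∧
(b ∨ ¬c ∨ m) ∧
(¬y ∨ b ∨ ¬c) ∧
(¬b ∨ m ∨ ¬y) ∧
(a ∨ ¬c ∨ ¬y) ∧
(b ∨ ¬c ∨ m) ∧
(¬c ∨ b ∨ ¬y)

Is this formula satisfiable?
Yes

Yes, the formula is satisfiable.

One satisfying assignment is: a=True, m=True, y=False, c=False, b=False

Verification: With this assignment, all 15 clauses evaluate to true.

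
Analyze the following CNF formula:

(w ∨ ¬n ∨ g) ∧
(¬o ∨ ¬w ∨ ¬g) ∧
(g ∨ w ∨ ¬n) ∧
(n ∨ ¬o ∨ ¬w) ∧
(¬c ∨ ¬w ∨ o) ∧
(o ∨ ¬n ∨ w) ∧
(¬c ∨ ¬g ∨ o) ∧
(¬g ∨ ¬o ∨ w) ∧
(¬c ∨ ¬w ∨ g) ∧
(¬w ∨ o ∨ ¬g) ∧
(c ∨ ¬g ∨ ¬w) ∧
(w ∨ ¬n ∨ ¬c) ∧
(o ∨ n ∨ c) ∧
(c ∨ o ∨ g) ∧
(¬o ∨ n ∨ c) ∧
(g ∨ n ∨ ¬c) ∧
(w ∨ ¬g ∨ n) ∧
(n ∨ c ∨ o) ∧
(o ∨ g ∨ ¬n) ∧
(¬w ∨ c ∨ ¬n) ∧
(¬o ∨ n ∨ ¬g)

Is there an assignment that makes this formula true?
No

No, the formula is not satisfiable.

No assignment of truth values to the variables can make all 21 clauses true simultaneously.

The formula is UNSAT (unsatisfiable).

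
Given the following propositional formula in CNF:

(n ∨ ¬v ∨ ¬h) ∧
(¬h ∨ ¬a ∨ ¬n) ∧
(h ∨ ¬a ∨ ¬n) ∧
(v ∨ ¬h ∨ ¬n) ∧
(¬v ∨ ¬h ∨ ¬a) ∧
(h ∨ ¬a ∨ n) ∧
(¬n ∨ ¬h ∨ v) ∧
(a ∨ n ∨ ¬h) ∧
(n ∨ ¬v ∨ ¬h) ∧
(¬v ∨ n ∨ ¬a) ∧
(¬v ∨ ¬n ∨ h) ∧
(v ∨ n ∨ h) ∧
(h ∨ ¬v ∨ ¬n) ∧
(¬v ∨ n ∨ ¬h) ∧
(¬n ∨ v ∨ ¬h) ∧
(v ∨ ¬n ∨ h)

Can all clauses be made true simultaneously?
Yes

Yes, the formula is satisfiable.

One satisfying assignment is: h=True, a=False, v=True, n=True

Verification: With this assignment, all 16 clauses evaluate to true.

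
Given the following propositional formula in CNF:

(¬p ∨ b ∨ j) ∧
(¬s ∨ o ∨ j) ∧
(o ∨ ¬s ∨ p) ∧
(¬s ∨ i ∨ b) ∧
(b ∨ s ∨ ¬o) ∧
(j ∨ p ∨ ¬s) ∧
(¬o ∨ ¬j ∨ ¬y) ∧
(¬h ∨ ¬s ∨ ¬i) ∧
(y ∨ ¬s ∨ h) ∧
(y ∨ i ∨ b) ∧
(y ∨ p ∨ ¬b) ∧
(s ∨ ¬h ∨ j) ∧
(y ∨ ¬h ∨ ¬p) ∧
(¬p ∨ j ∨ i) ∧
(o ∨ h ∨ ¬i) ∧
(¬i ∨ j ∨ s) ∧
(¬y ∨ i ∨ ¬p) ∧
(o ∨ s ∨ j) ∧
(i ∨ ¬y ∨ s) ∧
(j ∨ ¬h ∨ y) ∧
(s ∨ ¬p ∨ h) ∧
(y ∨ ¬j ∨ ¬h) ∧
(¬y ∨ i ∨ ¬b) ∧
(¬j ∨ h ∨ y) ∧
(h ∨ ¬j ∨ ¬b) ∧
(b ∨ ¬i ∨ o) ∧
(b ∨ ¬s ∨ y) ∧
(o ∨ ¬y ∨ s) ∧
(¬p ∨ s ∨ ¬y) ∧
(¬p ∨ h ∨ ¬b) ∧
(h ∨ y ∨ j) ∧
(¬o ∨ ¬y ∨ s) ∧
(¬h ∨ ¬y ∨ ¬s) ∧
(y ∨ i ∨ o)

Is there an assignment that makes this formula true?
No

No, the formula is not satisfiable.

No assignment of truth values to the variables can make all 34 clauses true simultaneously.

The formula is UNSAT (unsatisfiable).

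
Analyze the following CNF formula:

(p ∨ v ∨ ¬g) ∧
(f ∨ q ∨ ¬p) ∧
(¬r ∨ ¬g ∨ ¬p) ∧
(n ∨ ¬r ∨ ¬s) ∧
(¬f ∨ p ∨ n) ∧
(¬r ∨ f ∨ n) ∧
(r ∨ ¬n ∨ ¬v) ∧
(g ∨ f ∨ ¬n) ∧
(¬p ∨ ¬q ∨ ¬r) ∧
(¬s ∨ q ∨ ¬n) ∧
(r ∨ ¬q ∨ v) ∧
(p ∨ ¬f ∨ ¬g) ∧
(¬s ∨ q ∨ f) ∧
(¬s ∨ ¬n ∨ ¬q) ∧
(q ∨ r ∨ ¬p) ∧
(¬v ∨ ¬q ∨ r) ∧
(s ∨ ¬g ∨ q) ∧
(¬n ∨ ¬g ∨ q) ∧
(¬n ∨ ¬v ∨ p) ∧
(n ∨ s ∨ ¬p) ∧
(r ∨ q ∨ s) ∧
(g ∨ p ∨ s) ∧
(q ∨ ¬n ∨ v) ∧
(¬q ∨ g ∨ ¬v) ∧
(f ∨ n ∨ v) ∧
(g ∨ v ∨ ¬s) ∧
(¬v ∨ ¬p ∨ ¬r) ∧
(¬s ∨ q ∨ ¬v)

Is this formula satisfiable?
No

No, the formula is not satisfiable.

No assignment of truth values to the variables can make all 28 clauses true simultaneously.

The formula is UNSAT (unsatisfiable).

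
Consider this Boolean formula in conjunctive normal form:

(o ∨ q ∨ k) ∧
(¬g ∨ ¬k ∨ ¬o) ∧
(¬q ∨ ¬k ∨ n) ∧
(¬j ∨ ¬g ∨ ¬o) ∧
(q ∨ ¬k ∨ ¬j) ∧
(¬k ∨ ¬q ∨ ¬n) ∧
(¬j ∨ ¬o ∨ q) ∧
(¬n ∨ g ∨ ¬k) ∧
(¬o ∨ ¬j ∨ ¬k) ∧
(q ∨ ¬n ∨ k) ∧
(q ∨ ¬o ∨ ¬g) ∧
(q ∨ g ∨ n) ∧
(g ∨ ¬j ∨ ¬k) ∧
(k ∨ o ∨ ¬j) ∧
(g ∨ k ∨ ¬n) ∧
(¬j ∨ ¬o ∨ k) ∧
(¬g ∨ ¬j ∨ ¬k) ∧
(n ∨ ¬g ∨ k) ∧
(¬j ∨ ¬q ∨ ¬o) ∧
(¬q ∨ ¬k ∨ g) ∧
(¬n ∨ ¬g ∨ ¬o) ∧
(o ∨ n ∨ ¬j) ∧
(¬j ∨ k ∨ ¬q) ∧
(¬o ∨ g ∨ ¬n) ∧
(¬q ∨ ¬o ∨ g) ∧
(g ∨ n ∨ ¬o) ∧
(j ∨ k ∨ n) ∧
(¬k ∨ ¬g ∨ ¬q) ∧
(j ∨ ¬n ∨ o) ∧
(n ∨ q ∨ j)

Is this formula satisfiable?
No

No, the formula is not satisfiable.

No assignment of truth values to the variables can make all 30 clauses true simultaneously.

The formula is UNSAT (unsatisfiable).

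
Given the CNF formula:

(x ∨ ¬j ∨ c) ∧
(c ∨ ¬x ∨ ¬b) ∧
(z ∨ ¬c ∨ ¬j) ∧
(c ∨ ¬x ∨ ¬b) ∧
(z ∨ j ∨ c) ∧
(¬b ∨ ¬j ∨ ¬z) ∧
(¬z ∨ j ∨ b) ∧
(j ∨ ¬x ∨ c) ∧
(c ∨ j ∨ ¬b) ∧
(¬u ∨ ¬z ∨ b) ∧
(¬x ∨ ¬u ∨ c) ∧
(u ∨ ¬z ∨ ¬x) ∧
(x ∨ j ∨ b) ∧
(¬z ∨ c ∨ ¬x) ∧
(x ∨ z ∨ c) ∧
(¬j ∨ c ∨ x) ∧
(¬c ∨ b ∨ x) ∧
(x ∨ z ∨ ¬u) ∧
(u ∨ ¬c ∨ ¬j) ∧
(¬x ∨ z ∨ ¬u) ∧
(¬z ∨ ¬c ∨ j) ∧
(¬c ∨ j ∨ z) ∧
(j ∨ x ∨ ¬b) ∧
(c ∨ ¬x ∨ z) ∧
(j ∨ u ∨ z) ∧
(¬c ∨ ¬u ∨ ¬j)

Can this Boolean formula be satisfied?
No

No, the formula is not satisfiable.

No assignment of truth values to the variables can make all 26 clauses true simultaneously.

The formula is UNSAT (unsatisfiable).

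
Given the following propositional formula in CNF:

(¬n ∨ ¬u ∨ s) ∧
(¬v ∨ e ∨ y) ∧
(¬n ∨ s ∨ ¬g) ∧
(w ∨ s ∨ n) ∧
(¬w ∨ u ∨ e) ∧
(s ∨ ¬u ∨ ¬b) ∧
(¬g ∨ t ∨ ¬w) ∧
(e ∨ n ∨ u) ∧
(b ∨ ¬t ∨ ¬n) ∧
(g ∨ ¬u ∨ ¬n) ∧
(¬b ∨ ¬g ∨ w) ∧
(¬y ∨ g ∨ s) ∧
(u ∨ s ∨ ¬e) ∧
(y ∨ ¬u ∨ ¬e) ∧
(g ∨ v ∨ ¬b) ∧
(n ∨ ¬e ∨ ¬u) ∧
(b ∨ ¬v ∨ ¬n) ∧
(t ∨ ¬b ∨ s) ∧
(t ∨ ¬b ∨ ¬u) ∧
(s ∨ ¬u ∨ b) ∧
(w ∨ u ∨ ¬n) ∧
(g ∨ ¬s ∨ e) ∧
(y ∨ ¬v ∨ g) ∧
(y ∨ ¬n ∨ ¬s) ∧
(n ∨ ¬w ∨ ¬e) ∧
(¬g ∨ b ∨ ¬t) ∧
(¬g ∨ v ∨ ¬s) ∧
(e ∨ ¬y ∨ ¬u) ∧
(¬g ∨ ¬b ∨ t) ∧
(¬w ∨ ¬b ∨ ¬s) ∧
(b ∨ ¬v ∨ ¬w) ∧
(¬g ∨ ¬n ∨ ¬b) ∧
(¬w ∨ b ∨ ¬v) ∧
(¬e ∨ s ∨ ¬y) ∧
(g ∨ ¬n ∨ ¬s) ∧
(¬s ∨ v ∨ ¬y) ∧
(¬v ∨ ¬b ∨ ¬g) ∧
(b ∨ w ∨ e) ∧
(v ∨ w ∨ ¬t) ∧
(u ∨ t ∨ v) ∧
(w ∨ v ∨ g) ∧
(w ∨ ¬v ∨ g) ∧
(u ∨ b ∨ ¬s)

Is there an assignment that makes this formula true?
No

No, the formula is not satisfiable.

No assignment of truth values to the variables can make all 43 clauses true simultaneously.

The formula is UNSAT (unsatisfiable).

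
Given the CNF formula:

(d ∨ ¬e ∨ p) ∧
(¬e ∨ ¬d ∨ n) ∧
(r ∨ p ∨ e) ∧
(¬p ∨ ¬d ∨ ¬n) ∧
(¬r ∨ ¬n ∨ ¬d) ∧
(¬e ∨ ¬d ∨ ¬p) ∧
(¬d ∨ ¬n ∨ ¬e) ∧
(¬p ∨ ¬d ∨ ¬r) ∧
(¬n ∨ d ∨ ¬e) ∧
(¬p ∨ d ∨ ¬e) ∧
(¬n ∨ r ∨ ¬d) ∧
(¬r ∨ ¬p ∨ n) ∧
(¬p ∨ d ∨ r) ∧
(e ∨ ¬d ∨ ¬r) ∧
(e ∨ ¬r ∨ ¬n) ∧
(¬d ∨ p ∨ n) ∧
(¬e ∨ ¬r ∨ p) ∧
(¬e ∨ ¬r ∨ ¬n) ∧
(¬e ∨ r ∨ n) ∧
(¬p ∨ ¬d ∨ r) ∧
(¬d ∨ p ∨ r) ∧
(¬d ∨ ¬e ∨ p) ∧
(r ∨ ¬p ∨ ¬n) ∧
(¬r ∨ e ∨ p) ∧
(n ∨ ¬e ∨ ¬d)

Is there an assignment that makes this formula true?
No

No, the formula is not satisfiable.

No assignment of truth values to the variables can make all 25 clauses true simultaneously.

The formula is UNSAT (unsatisfiable).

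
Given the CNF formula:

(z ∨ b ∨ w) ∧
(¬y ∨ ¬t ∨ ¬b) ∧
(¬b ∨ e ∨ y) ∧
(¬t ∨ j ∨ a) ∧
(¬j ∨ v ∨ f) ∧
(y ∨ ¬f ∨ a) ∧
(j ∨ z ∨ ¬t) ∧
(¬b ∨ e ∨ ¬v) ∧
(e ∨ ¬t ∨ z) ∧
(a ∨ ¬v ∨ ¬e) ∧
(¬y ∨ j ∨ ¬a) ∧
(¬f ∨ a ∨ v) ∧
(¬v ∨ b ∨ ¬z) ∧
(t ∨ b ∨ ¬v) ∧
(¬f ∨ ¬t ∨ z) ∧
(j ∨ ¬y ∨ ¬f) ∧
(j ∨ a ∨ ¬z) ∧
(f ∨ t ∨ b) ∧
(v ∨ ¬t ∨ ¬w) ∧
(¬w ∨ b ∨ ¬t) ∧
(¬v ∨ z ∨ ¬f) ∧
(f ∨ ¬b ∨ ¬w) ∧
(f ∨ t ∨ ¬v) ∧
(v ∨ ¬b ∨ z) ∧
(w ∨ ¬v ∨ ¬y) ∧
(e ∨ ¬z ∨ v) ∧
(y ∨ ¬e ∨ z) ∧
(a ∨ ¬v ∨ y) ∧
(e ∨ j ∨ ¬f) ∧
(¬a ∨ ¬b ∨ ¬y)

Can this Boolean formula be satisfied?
Yes

Yes, the formula is satisfiable.

One satisfying assignment is: t=True, z=True, e=True, b=True, y=False, a=True, v=False, j=True, w=False, f=True

Verification: With this assignment, all 30 clauses evaluate to true.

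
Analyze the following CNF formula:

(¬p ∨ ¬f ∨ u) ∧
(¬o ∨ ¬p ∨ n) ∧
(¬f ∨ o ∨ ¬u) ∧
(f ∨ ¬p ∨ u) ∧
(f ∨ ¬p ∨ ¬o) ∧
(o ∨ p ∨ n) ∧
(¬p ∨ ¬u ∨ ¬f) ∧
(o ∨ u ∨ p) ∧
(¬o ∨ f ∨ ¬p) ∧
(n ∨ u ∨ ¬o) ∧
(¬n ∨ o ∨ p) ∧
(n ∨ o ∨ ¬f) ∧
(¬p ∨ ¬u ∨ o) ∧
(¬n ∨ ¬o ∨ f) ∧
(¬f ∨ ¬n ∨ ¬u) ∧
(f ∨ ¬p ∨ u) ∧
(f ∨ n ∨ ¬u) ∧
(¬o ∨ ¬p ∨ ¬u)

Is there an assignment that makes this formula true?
Yes

Yes, the formula is satisfiable.

One satisfying assignment is: f=True, p=False, u=False, n=True, o=True

Verification: With this assignment, all 18 clauses evaluate to true.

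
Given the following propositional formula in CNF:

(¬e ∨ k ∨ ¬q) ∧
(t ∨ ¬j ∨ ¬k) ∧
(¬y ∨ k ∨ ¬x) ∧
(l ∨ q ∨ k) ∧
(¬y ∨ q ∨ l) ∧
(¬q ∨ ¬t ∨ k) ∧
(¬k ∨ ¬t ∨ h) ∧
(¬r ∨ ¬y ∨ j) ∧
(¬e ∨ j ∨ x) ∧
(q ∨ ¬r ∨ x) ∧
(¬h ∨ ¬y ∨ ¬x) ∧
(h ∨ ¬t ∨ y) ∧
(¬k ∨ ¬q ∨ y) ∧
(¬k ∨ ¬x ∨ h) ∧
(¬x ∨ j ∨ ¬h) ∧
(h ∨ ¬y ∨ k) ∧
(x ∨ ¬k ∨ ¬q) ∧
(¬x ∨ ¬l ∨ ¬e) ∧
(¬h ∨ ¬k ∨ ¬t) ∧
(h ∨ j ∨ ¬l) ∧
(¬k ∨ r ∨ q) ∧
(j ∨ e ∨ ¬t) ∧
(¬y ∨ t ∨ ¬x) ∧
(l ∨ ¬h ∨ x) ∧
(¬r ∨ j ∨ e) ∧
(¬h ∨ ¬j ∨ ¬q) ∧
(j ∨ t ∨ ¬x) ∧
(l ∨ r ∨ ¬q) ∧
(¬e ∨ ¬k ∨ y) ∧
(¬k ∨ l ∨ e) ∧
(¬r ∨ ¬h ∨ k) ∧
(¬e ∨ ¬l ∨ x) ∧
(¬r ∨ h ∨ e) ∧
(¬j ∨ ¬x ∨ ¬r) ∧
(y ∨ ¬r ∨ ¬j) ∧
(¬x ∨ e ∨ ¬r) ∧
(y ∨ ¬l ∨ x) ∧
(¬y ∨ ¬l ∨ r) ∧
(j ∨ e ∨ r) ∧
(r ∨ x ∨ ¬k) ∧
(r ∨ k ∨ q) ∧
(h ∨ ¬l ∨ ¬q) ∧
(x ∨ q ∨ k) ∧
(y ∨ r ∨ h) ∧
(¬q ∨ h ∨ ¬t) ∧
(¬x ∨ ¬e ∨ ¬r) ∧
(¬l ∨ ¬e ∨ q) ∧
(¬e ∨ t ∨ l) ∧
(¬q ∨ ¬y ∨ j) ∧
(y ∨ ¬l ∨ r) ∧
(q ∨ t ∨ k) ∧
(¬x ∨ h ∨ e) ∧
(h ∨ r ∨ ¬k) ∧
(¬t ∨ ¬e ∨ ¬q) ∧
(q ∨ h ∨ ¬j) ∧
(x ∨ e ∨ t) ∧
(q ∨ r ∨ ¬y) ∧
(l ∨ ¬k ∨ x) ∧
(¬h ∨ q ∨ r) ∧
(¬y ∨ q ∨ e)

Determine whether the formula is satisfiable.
No

No, the formula is not satisfiable.

No assignment of truth values to the variables can make all 60 clauses true simultaneously.

The formula is UNSAT (unsatisfiable).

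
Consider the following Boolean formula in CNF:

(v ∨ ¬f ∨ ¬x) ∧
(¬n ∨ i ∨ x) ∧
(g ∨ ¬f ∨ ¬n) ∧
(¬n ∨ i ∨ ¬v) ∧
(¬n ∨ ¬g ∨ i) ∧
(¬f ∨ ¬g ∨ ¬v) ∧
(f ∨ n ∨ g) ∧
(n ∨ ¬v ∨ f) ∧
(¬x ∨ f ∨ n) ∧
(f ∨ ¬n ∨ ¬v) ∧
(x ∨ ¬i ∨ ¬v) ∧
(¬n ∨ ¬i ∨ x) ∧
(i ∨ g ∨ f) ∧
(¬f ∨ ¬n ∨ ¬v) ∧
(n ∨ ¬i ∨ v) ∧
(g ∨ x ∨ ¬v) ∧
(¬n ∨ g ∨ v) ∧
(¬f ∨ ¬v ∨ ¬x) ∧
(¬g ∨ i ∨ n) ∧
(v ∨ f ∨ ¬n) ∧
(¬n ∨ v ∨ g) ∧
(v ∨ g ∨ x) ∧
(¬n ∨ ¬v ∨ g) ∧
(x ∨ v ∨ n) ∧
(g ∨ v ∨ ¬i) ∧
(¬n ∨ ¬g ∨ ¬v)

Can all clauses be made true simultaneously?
No

No, the formula is not satisfiable.

No assignment of truth values to the variables can make all 26 clauses true simultaneously.

The formula is UNSAT (unsatisfiable).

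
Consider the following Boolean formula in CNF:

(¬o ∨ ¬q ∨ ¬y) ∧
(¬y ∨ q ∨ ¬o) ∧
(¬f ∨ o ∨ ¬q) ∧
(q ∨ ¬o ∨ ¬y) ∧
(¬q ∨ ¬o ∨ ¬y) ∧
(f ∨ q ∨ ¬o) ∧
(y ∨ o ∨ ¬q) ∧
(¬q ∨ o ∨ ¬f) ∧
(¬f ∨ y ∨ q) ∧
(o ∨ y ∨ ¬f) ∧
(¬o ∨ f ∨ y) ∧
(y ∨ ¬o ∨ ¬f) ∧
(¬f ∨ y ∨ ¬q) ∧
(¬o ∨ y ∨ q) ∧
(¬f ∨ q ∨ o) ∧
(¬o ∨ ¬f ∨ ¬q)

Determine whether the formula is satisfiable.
Yes

Yes, the formula is satisfiable.

One satisfying assignment is: o=False, f=False, y=False, q=False

Verification: With this assignment, all 16 clauses evaluate to true.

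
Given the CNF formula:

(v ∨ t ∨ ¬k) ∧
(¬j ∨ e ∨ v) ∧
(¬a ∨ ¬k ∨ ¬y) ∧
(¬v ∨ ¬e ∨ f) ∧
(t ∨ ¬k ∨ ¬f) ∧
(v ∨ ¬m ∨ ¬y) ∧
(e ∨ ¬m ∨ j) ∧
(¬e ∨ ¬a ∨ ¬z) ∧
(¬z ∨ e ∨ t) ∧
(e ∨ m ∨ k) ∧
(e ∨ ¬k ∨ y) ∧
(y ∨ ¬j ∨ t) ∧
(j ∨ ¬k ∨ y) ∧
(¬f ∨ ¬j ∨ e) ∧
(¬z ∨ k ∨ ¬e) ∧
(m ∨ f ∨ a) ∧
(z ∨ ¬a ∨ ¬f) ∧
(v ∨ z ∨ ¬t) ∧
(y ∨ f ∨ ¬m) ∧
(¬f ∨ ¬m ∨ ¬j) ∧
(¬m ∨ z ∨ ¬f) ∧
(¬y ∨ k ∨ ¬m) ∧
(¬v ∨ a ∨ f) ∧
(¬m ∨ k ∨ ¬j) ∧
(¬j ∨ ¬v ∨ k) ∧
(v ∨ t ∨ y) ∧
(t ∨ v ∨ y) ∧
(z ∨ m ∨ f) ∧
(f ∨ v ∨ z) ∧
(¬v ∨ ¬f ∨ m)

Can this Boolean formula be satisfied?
Yes

Yes, the formula is satisfiable.

One satisfying assignment is: e=True, k=True, m=True, f=True, v=True, a=False, z=True, t=True, y=True, j=False

Verification: With this assignment, all 30 clauses evaluate to true.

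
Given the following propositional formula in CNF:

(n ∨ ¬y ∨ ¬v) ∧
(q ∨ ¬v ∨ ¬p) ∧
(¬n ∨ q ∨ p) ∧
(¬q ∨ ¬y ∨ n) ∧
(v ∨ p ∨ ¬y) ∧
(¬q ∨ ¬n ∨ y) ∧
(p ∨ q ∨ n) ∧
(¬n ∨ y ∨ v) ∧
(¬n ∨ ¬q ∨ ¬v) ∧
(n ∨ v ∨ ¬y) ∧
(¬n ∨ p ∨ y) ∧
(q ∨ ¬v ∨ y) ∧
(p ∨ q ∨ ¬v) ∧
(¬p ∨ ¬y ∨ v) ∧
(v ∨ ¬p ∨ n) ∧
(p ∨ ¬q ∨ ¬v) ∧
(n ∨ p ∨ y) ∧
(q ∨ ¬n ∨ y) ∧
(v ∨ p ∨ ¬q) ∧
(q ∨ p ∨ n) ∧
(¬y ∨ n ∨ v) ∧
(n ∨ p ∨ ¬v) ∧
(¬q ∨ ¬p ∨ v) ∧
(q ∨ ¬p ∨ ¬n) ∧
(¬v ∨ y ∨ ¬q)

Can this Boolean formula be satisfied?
No

No, the formula is not satisfiable.

No assignment of truth values to the variables can make all 25 clauses true simultaneously.

The formula is UNSAT (unsatisfiable).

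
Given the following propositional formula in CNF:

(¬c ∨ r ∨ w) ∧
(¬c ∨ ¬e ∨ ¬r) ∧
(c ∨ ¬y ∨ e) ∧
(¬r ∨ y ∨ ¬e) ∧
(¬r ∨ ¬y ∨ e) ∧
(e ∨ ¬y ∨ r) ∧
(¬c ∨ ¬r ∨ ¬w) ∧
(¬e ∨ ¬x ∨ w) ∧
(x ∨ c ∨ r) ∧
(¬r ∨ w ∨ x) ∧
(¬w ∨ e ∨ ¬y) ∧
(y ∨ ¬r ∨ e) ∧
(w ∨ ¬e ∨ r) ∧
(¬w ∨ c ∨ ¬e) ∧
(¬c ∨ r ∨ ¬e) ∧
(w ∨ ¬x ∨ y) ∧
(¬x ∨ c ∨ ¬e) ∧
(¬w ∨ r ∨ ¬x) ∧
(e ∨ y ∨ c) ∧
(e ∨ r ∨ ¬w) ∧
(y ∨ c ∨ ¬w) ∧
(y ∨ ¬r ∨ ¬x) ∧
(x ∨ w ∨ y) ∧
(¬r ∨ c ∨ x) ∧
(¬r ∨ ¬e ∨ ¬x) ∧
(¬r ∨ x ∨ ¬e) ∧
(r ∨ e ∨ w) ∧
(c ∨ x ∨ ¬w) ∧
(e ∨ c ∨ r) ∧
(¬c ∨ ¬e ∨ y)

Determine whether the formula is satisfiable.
No

No, the formula is not satisfiable.

No assignment of truth values to the variables can make all 30 clauses true simultaneously.

The formula is UNSAT (unsatisfiable).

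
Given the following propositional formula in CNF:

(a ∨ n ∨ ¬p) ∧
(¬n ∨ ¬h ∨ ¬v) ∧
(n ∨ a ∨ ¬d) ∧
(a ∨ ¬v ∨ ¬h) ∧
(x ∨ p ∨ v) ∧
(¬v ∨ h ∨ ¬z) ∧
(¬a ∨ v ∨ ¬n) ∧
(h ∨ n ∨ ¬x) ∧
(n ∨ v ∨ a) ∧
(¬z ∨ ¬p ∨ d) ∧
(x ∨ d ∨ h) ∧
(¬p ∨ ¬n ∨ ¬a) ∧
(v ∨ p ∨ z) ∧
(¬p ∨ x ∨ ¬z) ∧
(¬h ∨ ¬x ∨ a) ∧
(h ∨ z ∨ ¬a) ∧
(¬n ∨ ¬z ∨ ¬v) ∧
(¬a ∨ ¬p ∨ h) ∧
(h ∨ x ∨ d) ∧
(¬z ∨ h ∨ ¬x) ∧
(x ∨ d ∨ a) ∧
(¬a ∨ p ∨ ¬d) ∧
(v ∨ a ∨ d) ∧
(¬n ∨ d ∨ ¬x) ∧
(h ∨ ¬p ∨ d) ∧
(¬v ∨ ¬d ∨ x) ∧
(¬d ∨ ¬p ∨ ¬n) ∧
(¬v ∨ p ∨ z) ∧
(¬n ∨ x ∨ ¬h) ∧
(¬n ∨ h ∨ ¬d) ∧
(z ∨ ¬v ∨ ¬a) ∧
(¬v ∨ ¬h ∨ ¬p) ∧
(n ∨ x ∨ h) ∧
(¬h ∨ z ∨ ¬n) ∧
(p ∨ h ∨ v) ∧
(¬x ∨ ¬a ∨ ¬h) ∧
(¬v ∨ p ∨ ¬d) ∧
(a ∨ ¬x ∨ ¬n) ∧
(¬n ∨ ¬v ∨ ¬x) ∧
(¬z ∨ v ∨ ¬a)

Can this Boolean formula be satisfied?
Yes

Yes, the formula is satisfiable.

One satisfying assignment is: a=True, d=False, z=False, h=True, p=True, x=False, n=False, v=False

Verification: With this assignment, all 40 clauses evaluate to true.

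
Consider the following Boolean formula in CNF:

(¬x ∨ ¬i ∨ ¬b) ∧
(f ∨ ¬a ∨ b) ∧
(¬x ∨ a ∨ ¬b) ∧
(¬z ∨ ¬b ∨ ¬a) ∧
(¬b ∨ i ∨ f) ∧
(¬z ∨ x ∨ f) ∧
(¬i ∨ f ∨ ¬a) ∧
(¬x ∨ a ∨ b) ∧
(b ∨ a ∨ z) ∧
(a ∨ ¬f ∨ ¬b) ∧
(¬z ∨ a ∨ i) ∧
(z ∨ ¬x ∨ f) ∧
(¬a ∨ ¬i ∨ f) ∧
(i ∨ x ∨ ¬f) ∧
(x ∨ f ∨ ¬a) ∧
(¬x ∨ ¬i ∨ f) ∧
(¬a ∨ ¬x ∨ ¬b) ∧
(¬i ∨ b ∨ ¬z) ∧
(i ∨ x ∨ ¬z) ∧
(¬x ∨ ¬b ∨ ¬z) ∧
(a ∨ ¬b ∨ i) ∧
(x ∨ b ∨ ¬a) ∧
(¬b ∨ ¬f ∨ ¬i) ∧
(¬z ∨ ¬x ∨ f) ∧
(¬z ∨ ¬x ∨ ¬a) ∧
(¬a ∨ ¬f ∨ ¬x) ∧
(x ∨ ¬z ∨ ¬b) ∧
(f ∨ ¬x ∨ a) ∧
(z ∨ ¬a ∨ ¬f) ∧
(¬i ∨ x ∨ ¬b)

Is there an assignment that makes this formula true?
No

No, the formula is not satisfiable.

No assignment of truth values to the variables can make all 30 clauses true simultaneously.

The formula is UNSAT (unsatisfiable).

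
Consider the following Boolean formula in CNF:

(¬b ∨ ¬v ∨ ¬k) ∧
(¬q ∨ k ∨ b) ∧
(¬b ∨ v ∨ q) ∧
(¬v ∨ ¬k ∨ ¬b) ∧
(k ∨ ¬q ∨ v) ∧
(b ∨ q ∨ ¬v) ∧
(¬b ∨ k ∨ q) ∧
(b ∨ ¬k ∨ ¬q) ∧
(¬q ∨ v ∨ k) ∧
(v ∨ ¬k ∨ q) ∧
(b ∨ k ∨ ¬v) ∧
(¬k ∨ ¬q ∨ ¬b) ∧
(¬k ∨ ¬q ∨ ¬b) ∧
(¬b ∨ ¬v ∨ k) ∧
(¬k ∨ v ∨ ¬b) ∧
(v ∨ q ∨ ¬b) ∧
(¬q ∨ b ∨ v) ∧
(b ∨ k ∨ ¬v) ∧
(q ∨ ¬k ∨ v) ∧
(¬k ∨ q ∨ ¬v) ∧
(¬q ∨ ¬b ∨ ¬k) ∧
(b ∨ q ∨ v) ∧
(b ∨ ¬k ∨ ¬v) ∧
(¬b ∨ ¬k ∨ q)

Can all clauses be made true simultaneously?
No

No, the formula is not satisfiable.

No assignment of truth values to the variables can make all 24 clauses true simultaneously.

The formula is UNSAT (unsatisfiable).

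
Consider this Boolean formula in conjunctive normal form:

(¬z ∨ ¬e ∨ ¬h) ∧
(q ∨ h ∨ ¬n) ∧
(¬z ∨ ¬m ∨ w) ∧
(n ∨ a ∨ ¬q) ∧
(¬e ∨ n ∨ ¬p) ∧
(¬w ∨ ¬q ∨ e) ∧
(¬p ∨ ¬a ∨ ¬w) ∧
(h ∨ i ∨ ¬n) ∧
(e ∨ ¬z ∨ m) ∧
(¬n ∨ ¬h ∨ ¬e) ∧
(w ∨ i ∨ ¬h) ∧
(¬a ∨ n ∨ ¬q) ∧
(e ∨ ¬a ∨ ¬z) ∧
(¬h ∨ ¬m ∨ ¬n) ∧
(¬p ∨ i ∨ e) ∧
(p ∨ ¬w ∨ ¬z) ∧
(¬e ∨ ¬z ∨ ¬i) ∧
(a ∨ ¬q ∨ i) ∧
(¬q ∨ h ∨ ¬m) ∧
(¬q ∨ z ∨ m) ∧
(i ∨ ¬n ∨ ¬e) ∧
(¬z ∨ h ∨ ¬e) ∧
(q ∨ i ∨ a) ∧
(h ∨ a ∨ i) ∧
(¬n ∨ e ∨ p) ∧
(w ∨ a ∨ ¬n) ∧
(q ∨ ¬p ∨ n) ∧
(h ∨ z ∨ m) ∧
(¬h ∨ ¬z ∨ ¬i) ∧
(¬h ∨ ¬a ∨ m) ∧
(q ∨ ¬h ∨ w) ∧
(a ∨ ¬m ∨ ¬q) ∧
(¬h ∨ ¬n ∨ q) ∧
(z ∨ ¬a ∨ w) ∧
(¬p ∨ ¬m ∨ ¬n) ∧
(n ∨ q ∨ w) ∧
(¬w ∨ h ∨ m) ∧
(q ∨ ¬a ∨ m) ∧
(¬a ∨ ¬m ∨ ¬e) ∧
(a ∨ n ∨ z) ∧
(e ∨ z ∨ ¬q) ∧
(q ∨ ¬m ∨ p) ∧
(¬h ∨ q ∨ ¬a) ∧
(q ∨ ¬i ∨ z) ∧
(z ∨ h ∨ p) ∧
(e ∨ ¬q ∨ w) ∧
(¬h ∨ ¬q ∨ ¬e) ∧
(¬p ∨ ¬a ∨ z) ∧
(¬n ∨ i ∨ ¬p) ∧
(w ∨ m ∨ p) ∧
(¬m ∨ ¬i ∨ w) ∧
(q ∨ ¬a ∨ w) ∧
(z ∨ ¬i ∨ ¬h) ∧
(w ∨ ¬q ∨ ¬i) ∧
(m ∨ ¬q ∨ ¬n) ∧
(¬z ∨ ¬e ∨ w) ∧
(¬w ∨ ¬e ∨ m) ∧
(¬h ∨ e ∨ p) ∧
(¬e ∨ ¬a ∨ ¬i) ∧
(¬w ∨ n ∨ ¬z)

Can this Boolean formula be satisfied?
No

No, the formula is not satisfiable.

No assignment of truth values to the variables can make all 60 clauses true simultaneously.

The formula is UNSAT (unsatisfiable).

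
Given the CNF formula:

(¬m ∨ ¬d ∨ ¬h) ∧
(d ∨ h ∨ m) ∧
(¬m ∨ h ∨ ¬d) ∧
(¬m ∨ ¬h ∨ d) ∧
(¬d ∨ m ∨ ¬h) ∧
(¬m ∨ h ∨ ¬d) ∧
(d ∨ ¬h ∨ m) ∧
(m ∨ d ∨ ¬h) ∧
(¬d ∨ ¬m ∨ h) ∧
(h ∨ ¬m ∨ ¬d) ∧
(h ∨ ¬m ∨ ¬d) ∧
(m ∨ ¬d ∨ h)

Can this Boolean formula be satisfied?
Yes

Yes, the formula is satisfiable.

One satisfying assignment is: h=False, m=True, d=False

Verification: With this assignment, all 12 clauses evaluate to true.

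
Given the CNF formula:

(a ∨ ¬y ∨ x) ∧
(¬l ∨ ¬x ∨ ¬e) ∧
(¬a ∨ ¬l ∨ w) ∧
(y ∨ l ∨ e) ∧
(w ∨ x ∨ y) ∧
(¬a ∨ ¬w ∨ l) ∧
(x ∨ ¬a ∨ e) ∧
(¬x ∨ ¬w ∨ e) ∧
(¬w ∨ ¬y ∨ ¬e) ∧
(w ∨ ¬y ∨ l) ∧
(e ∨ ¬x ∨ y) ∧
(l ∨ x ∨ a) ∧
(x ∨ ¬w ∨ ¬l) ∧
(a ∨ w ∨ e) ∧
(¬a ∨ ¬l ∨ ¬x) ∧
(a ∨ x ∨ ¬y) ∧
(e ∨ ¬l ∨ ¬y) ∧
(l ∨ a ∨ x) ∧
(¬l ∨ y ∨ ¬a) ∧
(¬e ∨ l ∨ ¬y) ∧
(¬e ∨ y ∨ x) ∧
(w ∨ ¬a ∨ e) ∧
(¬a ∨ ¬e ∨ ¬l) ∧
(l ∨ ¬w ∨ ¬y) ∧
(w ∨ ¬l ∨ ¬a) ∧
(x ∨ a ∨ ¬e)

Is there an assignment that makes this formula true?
Yes

Yes, the formula is satisfiable.

One satisfying assignment is: e=True, l=False, x=True, w=False, a=False, y=False

Verification: With this assignment, all 26 clauses evaluate to true.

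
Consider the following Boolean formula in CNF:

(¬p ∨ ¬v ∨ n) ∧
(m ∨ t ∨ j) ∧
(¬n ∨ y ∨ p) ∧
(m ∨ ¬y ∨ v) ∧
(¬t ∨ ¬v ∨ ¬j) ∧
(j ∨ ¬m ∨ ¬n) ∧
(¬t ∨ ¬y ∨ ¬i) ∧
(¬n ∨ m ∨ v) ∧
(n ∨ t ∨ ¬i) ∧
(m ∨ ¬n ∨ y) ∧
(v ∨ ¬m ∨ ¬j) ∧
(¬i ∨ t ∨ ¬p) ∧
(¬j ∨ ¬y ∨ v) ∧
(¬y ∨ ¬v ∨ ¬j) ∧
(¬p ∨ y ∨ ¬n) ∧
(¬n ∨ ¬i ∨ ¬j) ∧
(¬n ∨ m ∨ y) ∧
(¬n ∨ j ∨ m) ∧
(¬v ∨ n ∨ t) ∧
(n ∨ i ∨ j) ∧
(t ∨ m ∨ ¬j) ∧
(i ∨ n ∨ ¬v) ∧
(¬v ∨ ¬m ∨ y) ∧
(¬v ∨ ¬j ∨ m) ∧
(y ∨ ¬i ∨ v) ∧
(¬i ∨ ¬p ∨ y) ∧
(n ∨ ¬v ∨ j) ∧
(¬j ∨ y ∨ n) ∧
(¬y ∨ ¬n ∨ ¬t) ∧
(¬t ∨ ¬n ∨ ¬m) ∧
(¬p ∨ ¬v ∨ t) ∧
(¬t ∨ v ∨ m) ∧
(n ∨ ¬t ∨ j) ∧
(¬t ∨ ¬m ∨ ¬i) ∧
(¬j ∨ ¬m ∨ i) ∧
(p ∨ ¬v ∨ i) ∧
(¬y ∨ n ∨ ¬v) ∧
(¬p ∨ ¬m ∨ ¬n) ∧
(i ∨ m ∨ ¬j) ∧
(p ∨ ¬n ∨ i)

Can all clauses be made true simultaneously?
No

No, the formula is not satisfiable.

No assignment of truth values to the variables can make all 40 clauses true simultaneously.

The formula is UNSAT (unsatisfiable).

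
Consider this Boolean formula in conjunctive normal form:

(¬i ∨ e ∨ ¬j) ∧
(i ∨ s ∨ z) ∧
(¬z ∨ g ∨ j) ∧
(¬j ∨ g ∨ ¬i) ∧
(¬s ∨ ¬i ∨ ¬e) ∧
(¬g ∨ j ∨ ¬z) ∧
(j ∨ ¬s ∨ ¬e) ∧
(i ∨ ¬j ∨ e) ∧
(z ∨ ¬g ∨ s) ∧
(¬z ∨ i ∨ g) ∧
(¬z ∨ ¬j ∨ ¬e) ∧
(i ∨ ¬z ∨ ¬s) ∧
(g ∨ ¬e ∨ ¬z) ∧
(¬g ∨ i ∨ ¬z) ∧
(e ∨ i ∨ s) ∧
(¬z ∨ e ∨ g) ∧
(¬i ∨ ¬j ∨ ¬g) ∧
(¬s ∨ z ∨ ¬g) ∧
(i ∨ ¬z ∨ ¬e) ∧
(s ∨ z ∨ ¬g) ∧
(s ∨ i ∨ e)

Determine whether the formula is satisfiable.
Yes

Yes, the formula is satisfiable.

One satisfying assignment is: j=False, e=False, g=False, s=False, z=False, i=True

Verification: With this assignment, all 21 clauses evaluate to true.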